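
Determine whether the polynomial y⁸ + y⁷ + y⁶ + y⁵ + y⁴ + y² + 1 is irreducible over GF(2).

Yes

Write g(y) = y⁸ + y⁷ + y⁶ + y⁵ + y⁴ + y² + 1.
Check for roots in GF(2): g(0) = 1; g(1) = 1.
No roots, so no linear factors.
Monic irreducibles of degree 2 over GF(2): y² + y + 1.
None of them divide g (all give nonzero remainder).
Monic irreducibles of degree 3 over GF(2): y³ + y + 1, y³ + y² + 1.
None of them divide g (all give nonzero remainder).
Monic irreducibles of degree 4 over GF(2): y⁴ + y + 1, y⁴ + y³ + 1, y⁴ + y³ + y² + y + 1.
None of them divide g (all give nonzero remainder).
No irreducible factor of degree ≤ 4 exists, so g is irreducible over GF(2).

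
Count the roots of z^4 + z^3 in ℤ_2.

2

Write h(z) = z^4 + z^3.
Evaluate at each of the 2 elements of ℤ_2:
h(0) = 0 → root; h(1) = 0 → root.
Roots: {0, 1}.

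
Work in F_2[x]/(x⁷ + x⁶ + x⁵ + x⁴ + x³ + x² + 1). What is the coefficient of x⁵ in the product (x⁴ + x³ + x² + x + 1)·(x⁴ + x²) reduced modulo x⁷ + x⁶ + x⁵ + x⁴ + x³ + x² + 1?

Multiply in F_2[x]: (x⁴ + x³ + x² + x + 1)·(x⁴ + x²) = x⁸ + x⁷ + x³ + x².
Reduce using x⁷ ≡ x⁶ + x⁵ + x⁴ + x³ + x² + 1 (mod x⁷ + x⁶ + x⁵ + x⁴ + x³ + x² + 1).
Reduced: x⁶ + x⁵ + x⁴ + x² + x.

1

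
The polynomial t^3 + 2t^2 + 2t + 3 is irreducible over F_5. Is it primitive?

Yes

Write f(t) = t^3 + 2t^2 + 2t + 3.
|GF(5^3)^×| = 5^3 − 1 = 124. Prime factorization: 124 = 2^2·31.
f is primitive ⇔ t has order 124 in GF(5)[t]/(f), i.e. t^(124/q) ≠ 1 for each prime q | 124.
t^(62) mod f = 4.
t^(4) mod f = 2t^2 + t + 1.
None equal 1, so t has full order 124; f is primitive.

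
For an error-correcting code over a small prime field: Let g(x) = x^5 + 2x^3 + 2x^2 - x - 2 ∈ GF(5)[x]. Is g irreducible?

Check for roots in GF(5): g(0) = 3; g(1) = 2; g(2) = 2; g(3) = 0 → root; g(4) = 3.
g(3) = 0, so (x − 3) divides g(x); g is reducible.

No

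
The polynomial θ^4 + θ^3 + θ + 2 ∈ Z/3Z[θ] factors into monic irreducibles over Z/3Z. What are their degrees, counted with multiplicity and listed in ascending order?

2, 2

Write g(θ) = θ^4 + θ^3 + θ + 2.
Roots in Z/3Z: g(0) = 2; g(1) = 2; g(2) = 1.
Complete factorization: g(θ) = (θ^2 + 1)·(θ^2 + θ + 2).
Factor degrees with multiplicity: 2 + 2 = 4.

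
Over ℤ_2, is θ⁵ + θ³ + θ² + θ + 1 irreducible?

Yes

Write P(θ) = θ⁵ + θ³ + θ² + θ + 1.
Check for roots in ℤ_2: P(0) = 1; P(1) = 1.
No roots, so no linear factors.
Monic irreducibles of degree 2 over GF(2): θ² + θ + 1.
None of them divide P (all give nonzero remainder).
No irreducible factor of degree ≤ 2 exists, so P is irreducible over GF(2).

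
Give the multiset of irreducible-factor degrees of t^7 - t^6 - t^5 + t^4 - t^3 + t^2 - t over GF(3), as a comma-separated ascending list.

Write h(t) = t^7 - t^6 - t^5 + t^4 - t^3 + t^2 - t.
Roots in GF(3): h(0) = 0 → root; h(1) = 2; h(2) = 0 → root.
Linear factors from roots: (t), (t + 1).
Complete factorization: h(t) = (t)·(t + 1)·(t^2 + t - 1)·(t^3 - t + 1).
Factor degrees with multiplicity: 1 + 1 + 2 + 3 = 7.

1, 1, 2, 3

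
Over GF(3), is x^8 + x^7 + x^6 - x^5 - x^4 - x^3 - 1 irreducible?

Write m(x) = x^8 + x^7 + x^6 - x^5 - x^4 - x^3 - 1.
Check for roots in GF(3): m(0) = 2; m(1) = 2; m(2) = 1.
No roots, so no linear factors.
Monic irreducibles of degree 2 over GF(3): x^2 + 1, x^2 + x - 1, x^2 - x - 1.
None of them divide m (all give nonzero remainder).
Degree-3 irreducible divisors: test the 8 monic irreducibles of degree 3 over GF(3).
None of them divide m (all give nonzero remainder).
Degree-4 irreducible divisors: test the 18 monic irreducibles of degree 4 over GF(3).
None of them divide m (all give nonzero remainder).
No irreducible factor of degree ≤ 4 exists, so m is irreducible over GF(3).

Yes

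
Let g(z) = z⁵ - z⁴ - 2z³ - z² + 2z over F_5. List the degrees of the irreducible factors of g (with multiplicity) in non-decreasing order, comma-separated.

1, 1, 1, 2

Roots in F_5: g(0) = 0 → root; g(1) = 4; g(2) = 0 → root; g(3) = 0 → root; g(4) = 2.
Linear factors from roots: (z), (z - 2), (z + 2).
Complete factorization: g(z) = (z)·(z + 2)·(z - 2)·(z² - z + 2).
Factor degrees with multiplicity: 1 + 1 + 1 + 2 = 5.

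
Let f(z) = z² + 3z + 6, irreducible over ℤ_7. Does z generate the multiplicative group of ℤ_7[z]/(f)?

No

|GF(7^2)^×| = 7^2 − 1 = 48. Prime factorization: 48 = 2^4·3.
f is primitive ⇔ z has order 48 in GF(7)[z]/(f), i.e. z^(48/q) ≠ 1 for each prime q | 48.
z^(24) mod f = 6.
z^(16) mod f = 1
Since z^(16) = 1, the order of z divides 16 < 48; not primitive.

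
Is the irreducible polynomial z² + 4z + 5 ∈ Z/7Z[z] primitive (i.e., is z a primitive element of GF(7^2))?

Write f(z) = z² + 4z + 5.
|GF(7^2)^×| = 7^2 − 1 = 48. Prime factorization: 48 = 2^4·3.
f is primitive ⇔ z has order 48 in GF(7)[z]/(f), i.e. z^(48/q) ≠ 1 for each prime q | 48.
z^(24) mod f = 6.
z^(16) mod f = 4.
None equal 1, so z has full order 48; f is primitive.

Yes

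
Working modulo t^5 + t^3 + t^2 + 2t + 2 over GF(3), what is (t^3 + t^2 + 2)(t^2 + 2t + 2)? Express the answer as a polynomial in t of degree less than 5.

2t + 2

Multiply in GF(3)[t]: (t^3 + t^2 + 2)·(t^2 + 2t + 2) = t^5 + t^3 + t^2 + t + 1.
Reduce using t^5 ≡ 2t^3 + 2t^2 + t + 1 (mod t^5 + t^3 + t^2 + 2t + 2).
Reduced: 2t + 2.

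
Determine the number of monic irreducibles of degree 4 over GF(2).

3

By the necklace-counting formula, N_2(4) = (1/4) Σ_{d|4} μ(4/d)·2^d.
Divisors of 4: 1, 2, 4; μ(4/d) for each: 0, -1, 1.
Σ = − 2^2 + 2^4 = 12.
N = 12/4 = 3.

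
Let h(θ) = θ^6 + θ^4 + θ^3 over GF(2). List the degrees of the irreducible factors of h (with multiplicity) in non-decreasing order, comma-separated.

Roots in GF(2): h(0) = 0 → root; h(1) = 1.
Linear factors from roots: (θ).
Complete factorization: h(θ) = (θ)^3·(θ^3 + θ + 1).
Factor degrees with multiplicity: 1 + 1 + 1 + 3 = 6.

1, 1, 1, 3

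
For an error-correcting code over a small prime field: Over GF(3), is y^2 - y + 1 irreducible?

Write m(y) = y^2 - y + 1.
Check for roots in GF(3): m(0) = 1; m(1) = 1; m(2) = 0 → root.
m(2) = 0, so (y − 2) divides m(y); m is reducible.

No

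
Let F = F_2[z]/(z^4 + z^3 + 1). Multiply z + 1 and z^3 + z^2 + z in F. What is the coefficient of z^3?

1

Multiply in F_2[z]: (z + 1)·(z^3 + z^2 + z) = z^4 + z.
Reduce using z^4 ≡ z^3 + 1 (mod z^4 + z^3 + 1).
Reduced: z^3 + z + 1.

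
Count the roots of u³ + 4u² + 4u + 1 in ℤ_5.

2

Write f(u) = u³ + 4u² + 4u + 1.
Evaluate at each of the 5 elements of ℤ_5:
f(0) = 1; f(1) = 0 → root; f(2) = 3; f(3) = 1; f(4) = 0 → root.
Roots: {1, 4}.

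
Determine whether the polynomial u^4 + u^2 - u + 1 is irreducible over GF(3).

Write g(u) = u^4 + u^2 - u + 1.
Check for roots in GF(3): g(0) = 1; g(1) = 2; g(2) = 1.
No roots, so no linear factors.
Monic irreducibles of degree 2 over GF(3): u^2 + 1, u^2 + u - 1, u^2 - u - 1.
None of them divide g (all give nonzero remainder).
No irreducible factor of degree ≤ 2 exists, so g is irreducible over GF(3).

Yes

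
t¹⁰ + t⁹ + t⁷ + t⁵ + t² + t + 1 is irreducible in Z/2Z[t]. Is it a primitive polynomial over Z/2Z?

Write f(t) = t¹⁰ + t⁹ + t⁷ + t⁵ + t² + t + 1.
|GF(2^10)^×| = 2^10 − 1 = 1023. Prime factorization: 1023 = 3·11·31.
f is primitive ⇔ t has order 1023 in GF(2)[t]/(f), i.e. t^(1023/q) ≠ 1 for each prime q | 1023.
t^(341) mod f = t⁹ + t⁷ + t⁶ + t⁵ + t³ + 1.
t^(93) mod f = 1
t^(33) mod f = t⁶ + t³ + 1.
Since t^(93) = 1, the order of t divides 93 < 1023; not primitive.

No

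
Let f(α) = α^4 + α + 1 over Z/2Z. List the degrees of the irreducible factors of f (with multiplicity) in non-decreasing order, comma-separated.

4

Roots in Z/2Z: f(0) = 1; f(1) = 1.
Complete factorization: f(α) = (α^4 + α + 1).
Factor degrees with multiplicity: 4 = 4.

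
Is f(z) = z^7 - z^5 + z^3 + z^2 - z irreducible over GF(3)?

No

Check for roots in GF(3): f(0) = 0 → root; f(1) = 1; f(2) = 1.
f(0) = 0, so (z) divides f(z); f is reducible.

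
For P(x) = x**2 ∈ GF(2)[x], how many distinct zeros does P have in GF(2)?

1

Evaluate at each of the 2 elements of GF(2):
P(0) = 0 → root; P(1) = 1.
Roots: {0}.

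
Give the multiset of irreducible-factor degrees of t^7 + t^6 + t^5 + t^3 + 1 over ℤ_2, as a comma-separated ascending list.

2, 2, 3

Write h(t) = t^7 + t^6 + t^5 + t^3 + 1.
Roots in ℤ_2: h(0) = 1; h(1) = 1.
Complete factorization: h(t) = (t^2 + t + 1)^2·(t^3 + t^2 + 1).
Factor degrees with multiplicity: 2 + 2 + 3 = 7.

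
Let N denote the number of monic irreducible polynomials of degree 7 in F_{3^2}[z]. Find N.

The number of monic irreducibles of degree 7 over GF(9) is (1/7)·Σ_{d∣7} μ(7/d) 9^d.
Divisors of 7: 1, 7; μ(7/d) for each: -1, 1.
Σ = − 9^1 + 9^7 = 4782960.
N = 4782960/7 = 683280.

683280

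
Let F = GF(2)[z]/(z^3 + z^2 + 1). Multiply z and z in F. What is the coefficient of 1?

Multiply in GF(2)[z]: (z)·(z) = z^2.
Reduced: z^2.

0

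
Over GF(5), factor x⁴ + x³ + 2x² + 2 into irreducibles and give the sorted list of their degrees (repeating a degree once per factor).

Write g(x) = x⁴ + x³ + 2x² + 2.
Roots in GF(5): g(0) = 2; g(1) = 1; g(2) = 4; g(3) = 3; g(4) = 4.
Complete factorization: g(x) = (x⁴ + x³ + 2x² + 2).
Factor degrees with multiplicity: 4 = 4.

4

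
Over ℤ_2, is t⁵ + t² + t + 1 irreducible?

Write m(t) = t⁵ + t² + t + 1.
Check for roots in ℤ_2: m(0) = 1; m(1) = 0 → root.
m(1) = 0, so (t − 1) divides m(t); m is reducible.

No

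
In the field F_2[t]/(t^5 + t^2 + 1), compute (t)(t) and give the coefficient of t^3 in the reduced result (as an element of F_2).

0

Multiply in F_2[t]: (t)·(t) = t^2.
Reduced: t^2.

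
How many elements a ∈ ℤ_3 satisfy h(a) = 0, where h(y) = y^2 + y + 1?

Evaluate at each of the 3 elements of ℤ_3:
h(0) = 1; h(1) = 0 → root; h(2) = 1.
Roots: {1}.

1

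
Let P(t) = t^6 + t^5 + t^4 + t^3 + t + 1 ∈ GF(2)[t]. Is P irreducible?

No

Check for roots in GF(2): P(0) = 1; P(1) = 0 → root.
P(1) = 0, so (t − 1) divides P(t); P is reducible.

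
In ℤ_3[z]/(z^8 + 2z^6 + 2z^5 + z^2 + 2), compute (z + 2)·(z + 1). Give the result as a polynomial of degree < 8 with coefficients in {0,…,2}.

z^2 + 2

Multiply in ℤ_3[z]: (z + 2)·(z + 1) = z^2 + 2.
Reduced: z^2 + 2.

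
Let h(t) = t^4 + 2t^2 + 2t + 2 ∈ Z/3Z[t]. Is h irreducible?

Check for roots in Z/3Z: h(0) = 2; h(1) = 1; h(2) = 0 → root.
h(2) = 0, so (t − 2) divides h(t); h is reducible.

No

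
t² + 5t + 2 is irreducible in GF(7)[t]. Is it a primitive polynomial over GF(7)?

Write f(t) = t² + 5t + 2.
|GF(7^2)^×| = 7^2 − 1 = 48. Prime factorization: 48 = 2^4·3.
f is primitive ⇔ t has order 48 in GF(7)[t]/(f), i.e. t^(48/q) ≠ 1 for each prime q | 48.
t^(24) mod f = 1
t^(16) mod f = 4.
Since t^(24) = 1, the order of t divides 24 < 48; not primitive.

No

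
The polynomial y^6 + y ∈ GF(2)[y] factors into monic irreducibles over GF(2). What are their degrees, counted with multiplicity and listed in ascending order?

Write h(y) = y^6 + y.
Roots in GF(2): h(0) = 0 → root; h(1) = 0 → root.
Linear factors from roots: (y), (y + 1).
Complete factorization: h(y) = (y)·(y + 1)·(y^4 + y^3 + y^2 + y + 1).
Factor degrees with multiplicity: 1 + 1 + 4 = 6.

1, 1, 4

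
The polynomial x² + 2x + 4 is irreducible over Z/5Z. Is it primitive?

Write f(x) = x² + 2x + 4.
|GF(5^2)^×| = 5^2 − 1 = 24. Prime factorization: 24 = 2^3·3.
f is primitive ⇔ x has order 24 in GF(5)[x]/(f), i.e. x^(24/q) ≠ 1 for each prime q | 24.
x^(12) mod f = 1
x^(8) mod f = 2x + 4.
Since x^(12) = 1, the order of x divides 12 < 24; not primitive.

No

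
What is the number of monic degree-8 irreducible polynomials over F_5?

By the necklace-counting formula, N_5(8) = (1/8) Σ_{d|8} μ(8/d)·5^d.
Divisors of 8: 1, 2, 4, 8; μ(8/d) for each: 0, 0, -1, 1.
Σ = − 5^4 + 5^8 = 390000.
N = 390000/8 = 48750.

48750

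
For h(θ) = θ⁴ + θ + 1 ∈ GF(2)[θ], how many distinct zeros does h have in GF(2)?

0

Evaluate at each of the 2 elements of GF(2):
h(0) = 1; h(1) = 1.
No element is a root.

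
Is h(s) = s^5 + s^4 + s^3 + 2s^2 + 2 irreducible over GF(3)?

Check for roots in GF(3): h(0) = 2; h(1) = 1; h(2) = 0 → root.
h(2) = 0, so (s − 2) divides h(s); h is reducible.

No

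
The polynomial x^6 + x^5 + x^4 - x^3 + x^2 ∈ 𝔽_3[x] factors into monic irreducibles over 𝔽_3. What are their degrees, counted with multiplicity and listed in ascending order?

1, 1, 1, 1, 2

Write h(x) = x^6 + x^5 + x^4 - x^3 + x^2.
Roots in 𝔽_3: h(0) = 0 → root; h(1) = 0 → root; h(2) = 0 → root.
Linear factors from roots: (x), (x - 1), (x + 1).
Complete factorization: h(x) = (x + 1)·(x - 1)·(x)^2·(x^2 + x - 1).
Factor degrees with multiplicity: 1 + 1 + 1 + 1 + 2 = 6.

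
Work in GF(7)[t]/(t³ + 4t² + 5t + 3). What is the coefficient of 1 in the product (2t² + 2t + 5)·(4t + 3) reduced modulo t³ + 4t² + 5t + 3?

Multiply in GF(7)[t]: (2t² + 2t + 5)·(4t + 3) = t³ + 5t + 1.
Reduce using t³ ≡ 3t² + 2t + 4 (mod t³ + 4t² + 5t + 3).
Reduced: 3t² + 5.

5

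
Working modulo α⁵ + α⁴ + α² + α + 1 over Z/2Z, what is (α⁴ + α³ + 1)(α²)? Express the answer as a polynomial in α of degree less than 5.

Multiply in Z/2Z[α]: (α⁴ + α³ + 1)·(α²) = α⁶ + α⁵ + α².
Reduce using α⁵ ≡ α⁴ + α² + α + 1 (mod α⁵ + α⁴ + α² + α + 1).
Reduced: α³ + α.

α^3 + α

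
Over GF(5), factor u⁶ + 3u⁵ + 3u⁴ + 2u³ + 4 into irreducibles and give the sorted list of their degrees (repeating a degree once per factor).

6

Write g(u) = u⁶ + 3u⁵ + 3u⁴ + 2u³ + 4.
Roots in GF(5): g(0) = 4; g(1) = 3; g(2) = 3; g(3) = 4; g(4) = 3.
Complete factorization: g(u) = (u⁶ + 3u⁵ + 3u⁴ + 2u³ + 4).
Factor degrees with multiplicity: 6 = 6.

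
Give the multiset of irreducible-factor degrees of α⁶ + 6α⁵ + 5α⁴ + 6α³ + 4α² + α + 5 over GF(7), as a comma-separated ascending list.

1, 1, 1, 3

Write g(α) = α⁶ + 6α⁵ + 5α⁴ + 6α³ + 4α² + α + 5.
Linear factors from roots: (α + 6), (α + 3), (α + 2).
Complete factorization: g(α) = (α + 2)·(α + 3)·(α + 6)·(α³ + 2α² + 3α + 5).
Factor degrees with multiplicity: 1 + 1 + 1 + 3 = 6.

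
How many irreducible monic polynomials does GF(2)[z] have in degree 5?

6

Gauss's count: N_{2}(5) = (1/5) Σ_{d|5} μ(5/d)·2^d.
Divisors of 5: 1, 5; μ(5/d) for each: -1, 1.
Σ = − 2^1 + 2^5 = 30.
N = 30/5 = 6.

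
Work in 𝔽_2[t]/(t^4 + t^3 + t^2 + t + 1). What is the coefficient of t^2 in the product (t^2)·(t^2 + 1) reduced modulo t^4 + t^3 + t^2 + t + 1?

0

Multiply in 𝔽_2[t]: (t^2)·(t^2 + 1) = t^4 + t^2.
Reduce using t^4 ≡ t^3 + t^2 + t + 1 (mod t^4 + t^3 + t^2 + t + 1).
Reduced: t^3 + t + 1.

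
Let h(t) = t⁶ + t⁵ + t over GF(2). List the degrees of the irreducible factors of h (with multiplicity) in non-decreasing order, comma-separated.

Roots in GF(2): h(0) = 0 → root; h(1) = 1.
Linear factors from roots: (t).
Complete factorization: h(t) = (t)·(t² + t + 1)·(t³ + t + 1).
Factor degrees with multiplicity: 1 + 2 + 3 = 6.

1, 2, 3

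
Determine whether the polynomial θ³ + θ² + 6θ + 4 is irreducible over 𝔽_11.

Yes

Write g(θ) = θ³ + θ² + 6θ + 4.
Check each element of 𝔽_11 for a root: g(0)=4, g(1)=1, g(2)=6, g(3)=3, g(4)=9, g(5)=8, g(6)=6, g(7)=9, g(8)=1, g(9)=10, g(10)=9.
No roots. A degree-3 polynomial over a field with no linear factor is irreducible.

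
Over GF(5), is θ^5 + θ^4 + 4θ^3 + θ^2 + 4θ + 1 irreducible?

Yes

Write m(θ) = θ^5 + θ^4 + 4θ^3 + θ^2 + 4θ + 1.
Check for roots in GF(5): m(0) = 1; m(1) = 2; m(2) = 3; m(3) = 4; m(4) = 4.
No roots, so no linear factors.
Degree-2 irreducible divisors: test the 10 monic irreducibles of degree 2 over GF(5).
None of them divide m (all give nonzero remainder).
No irreducible factor of degree ≤ 2 exists, so m is irreducible over GF(5).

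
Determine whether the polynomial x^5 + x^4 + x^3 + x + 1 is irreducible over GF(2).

Write g(x) = x^5 + x^4 + x^3 + x + 1.
Check for roots in GF(2): g(0) = 1; g(1) = 1.
No roots, so no linear factors.
Monic irreducibles of degree 2 over GF(2): x^2 + x + 1.
None of them divide g (all give nonzero remainder).
No irreducible factor of degree ≤ 2 exists, so g is irreducible over GF(2).

Yes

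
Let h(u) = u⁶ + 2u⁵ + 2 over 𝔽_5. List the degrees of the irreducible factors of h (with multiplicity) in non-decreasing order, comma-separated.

Roots in 𝔽_5: h(0) = 2; h(1) = 0 → root; h(2) = 0 → root; h(3) = 2; h(4) = 1.
Linear factors from roots: (u + 4), (u + 3).
Complete factorization: h(u) = (u + 3)·(u + 4)·(u⁴ + 3u² + 4u + 1).
Factor degrees with multiplicity: 1 + 1 + 4 = 6.

1, 1, 4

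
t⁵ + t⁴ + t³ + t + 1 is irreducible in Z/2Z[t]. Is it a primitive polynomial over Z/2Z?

Write f(t) = t⁵ + t⁴ + t³ + t + 1.
|GF(2^5)^×| = 2^5 − 1 = 31. Prime factorization: 31 = 31.
f is primitive ⇔ t has order 31 in GF(2)[t]/(f), i.e. t^(31/q) ≠ 1 for each prime q | 31.
t^(1) mod f = t.
None equal 1, so t has full order 31; f is primitive.

Yes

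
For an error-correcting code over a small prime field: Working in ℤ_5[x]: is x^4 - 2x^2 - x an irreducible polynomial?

No

Write h(x) = x^4 - 2x^2 - x.
Check for roots in ℤ_5: h(0) = 0 → root; h(1) = 3; h(2) = 1; h(3) = 0 → root; h(4) = 0 → root.
h(0) = 0, so (x) divides h(x); h is reducible.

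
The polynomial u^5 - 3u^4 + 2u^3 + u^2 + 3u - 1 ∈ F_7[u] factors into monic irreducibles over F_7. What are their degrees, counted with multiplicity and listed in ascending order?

5

Write g(u) = u^5 - 3u^4 + 2u^3 + u^2 + 3u - 1.
Complete factorization: g(u) = (u^5 - 3u^4 + 2u^3 + u^2 + 3u - 1).
Factor degrees with multiplicity: 5 = 5.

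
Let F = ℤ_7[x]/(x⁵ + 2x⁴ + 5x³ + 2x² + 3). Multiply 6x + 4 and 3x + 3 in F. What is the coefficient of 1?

Multiply in ℤ_7[x]: (6x + 4)·(3x + 3) = 4x² + 2x + 5.
Reduced: 4x² + 2x + 5.

5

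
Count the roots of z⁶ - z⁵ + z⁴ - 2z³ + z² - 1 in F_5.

2

Write h(z) = z⁶ - z⁵ + z⁴ - 2z³ + z² - 1.
Evaluate at each of the 5 elements of F_5:
h(0) = 4; h(1) = 4; h(2) = 0 → root; h(3) = 1; h(4) = 0 → root.
Roots: {2, 4}.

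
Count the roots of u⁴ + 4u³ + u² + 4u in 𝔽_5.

4

Write f(u) = u⁴ + 4u³ + u² + 4u.
Evaluate at each of the 5 elements of 𝔽_5:
f(0) = 0 → root; f(1) = 0 → root; f(2) = 0 → root; f(3) = 0 → root; f(4) = 4.
Roots: {0, 1, 2, 3}.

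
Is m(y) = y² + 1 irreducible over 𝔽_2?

Check for roots in 𝔽_2: m(0) = 1; m(1) = 0 → root.
m(1) = 0, so (y − 1) divides m(y); m is reducible.

No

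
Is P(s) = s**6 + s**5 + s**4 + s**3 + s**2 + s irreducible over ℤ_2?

Check for roots in ℤ_2: P(0) = 0 → root; P(1) = 0 → root.
P(0) = 0, so (s) divides P(s); P is reducible.

No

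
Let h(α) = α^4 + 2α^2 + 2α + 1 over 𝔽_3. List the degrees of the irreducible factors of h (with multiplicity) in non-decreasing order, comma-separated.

1, 3

Roots in 𝔽_3: h(0) = 1; h(1) = 0 → root; h(2) = 2.
Linear factors from roots: (α + 2).
Complete factorization: h(α) = (α + 2)·(α^3 + α^2 + 2).
Factor degrees with multiplicity: 1 + 3 = 4.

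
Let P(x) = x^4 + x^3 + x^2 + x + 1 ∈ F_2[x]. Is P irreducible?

Yes

Check for roots in F_2: P(0) = 1; P(1) = 1.
No roots, so no linear factors.
Monic irreducibles of degree 2 over GF(2): x^2 + x + 1.
None of them divide P (all give nonzero remainder).
No irreducible factor of degree ≤ 2 exists, so P is irreducible over GF(2).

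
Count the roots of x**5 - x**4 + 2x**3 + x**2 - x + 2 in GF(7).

4

Write f(x) = x**5 - x**4 + 2x**3 + x**2 - x + 2.
Evaluate at each of the 7 elements of GF(7):
f(0) = 2; f(1) = 4; f(2) = 1; f(3) = 0 → root; f(4) = 0 → root; f(5) = 0 → root; f(6) = 0 → root.
Roots: {3, 4, 5, 6}.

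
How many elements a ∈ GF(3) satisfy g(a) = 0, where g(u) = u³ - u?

Evaluate at each of the 3 elements of GF(3):
g(0) = 0 → root; g(1) = 0 → root; g(2) = 0 → root.
Roots: {0, 1, 2}.

3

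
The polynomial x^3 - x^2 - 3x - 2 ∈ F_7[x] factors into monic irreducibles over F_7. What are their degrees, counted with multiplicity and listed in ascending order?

Write g(x) = x^3 - x^2 - 3x - 2.
Linear factors from roots: (x - 3).
Complete factorization: g(x) = (x - 3)·(x^2 + 2x + 3).
Factor degrees with multiplicity: 1 + 2 = 3.

1, 2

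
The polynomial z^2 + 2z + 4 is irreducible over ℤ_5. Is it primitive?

Write f(z) = z^2 + 2z + 4.
|GF(5^2)^×| = 5^2 − 1 = 24. Prime factorization: 24 = 2^3·3.
f is primitive ⇔ z has order 24 in GF(5)[z]/(f), i.e. z^(24/q) ≠ 1 for each prime q | 24.
z^(12) mod f = 1
z^(8) mod f = 2z + 4.
Since z^(12) = 1, the order of z divides 12 < 24; not primitive.

No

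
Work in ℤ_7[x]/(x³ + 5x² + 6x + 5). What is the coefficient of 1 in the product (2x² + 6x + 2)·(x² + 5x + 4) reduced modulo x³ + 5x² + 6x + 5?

Multiply in ℤ_7[x]: (2x² + 6x + 2)·(x² + 5x + 4) = 2x⁴ + 2x³ + 5x² + 6x + 1.
Reduce using x³ ≡ 2x² + x + 2 (mod x³ + 5x² + 6x + 5).
Reduced: 5x² + 2x + 6.

6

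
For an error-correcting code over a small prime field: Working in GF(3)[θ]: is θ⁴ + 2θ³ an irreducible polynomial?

No

Write m(θ) = θ⁴ + 2θ³.
Check for roots in GF(3): m(0) = 0 → root; m(1) = 0 → root; m(2) = 2.
m(0) = 0, so (θ) divides m(θ); m is reducible.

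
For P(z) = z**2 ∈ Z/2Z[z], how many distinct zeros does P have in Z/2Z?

1

Evaluate at each of the 2 elements of Z/2Z:
P(0) = 0 → root; P(1) = 1.
Roots: {0}.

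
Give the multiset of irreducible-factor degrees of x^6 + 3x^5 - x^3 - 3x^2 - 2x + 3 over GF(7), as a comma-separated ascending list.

Write h(x) = x^6 + 3x^5 - x^3 - 3x^2 - 2x + 3.
Complete factorization: h(x) = (x^6 + 3x^5 - x^3 - 3x^2 - 2x + 3).
Factor degrees with multiplicity: 6 = 6.

6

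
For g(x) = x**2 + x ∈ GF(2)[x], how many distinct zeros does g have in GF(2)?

Evaluate at each of the 2 elements of GF(2):
g(0) = 0 → root; g(1) = 0 → root.
Roots: {0, 1}.

2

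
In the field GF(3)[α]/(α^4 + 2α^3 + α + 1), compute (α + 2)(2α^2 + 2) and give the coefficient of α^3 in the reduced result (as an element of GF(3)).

2

Multiply in GF(3)[α]: (α + 2)·(2α^2 + 2) = 2α^3 + α^2 + 2α + 1.
Reduced: 2α^3 + α^2 + 2α + 1.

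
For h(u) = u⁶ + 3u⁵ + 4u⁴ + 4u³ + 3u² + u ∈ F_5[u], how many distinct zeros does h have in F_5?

4

Evaluate at each of the 5 elements of F_5:
h(0) = 0 → root; h(1) = 1; h(2) = 0 → root; h(3) = 0 → root; h(4) = 0 → root.
Roots: {0, 2, 3, 4}.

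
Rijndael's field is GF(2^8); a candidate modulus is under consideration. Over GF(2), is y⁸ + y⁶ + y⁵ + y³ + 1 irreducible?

Yes

Write h(y) = y⁸ + y⁶ + y⁵ + y³ + 1.
Check for roots in GF(2): h(0) = 1; h(1) = 1.
No roots, so no linear factors.
Monic irreducibles of degree 2 over GF(2): y² + y + 1.
None of them divide h (all give nonzero remainder).
Monic irreducibles of degree 3 over GF(2): y³ + y + 1, y³ + y² + 1.
None of them divide h (all give nonzero remainder).
Monic irreducibles of degree 4 over GF(2): y⁴ + y + 1, y⁴ + y³ + 1, y⁴ + y³ + y² + y + 1.
None of them divide h (all give nonzero remainder).
No irreducible factor of degree ≤ 4 exists, so h is irreducible over GF(2).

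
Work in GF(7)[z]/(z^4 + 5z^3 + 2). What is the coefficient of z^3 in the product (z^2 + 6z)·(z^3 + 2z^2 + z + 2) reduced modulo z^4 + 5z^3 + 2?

Multiply in GF(7)[z]: (z^2 + 6z)·(z^3 + 2z^2 + z + 2) = z^5 + z^4 + 6z^3 + z^2 + 5z.
Reduce using z^4 ≡ 2z^3 + 5 (mod z^4 + 5z^3 + 2).
Reduced: 5z^3 + z^2 + 3z + 1.

5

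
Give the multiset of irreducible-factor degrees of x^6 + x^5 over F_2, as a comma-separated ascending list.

Write f(x) = x^6 + x^5.
Roots in F_2: f(0) = 0 → root; f(1) = 0 → root.
Linear factors from roots: (x), (x + 1).
Complete factorization: f(x) = (x + 1)·(x)^5.
Factor degrees with multiplicity: 1 + 1 + 1 + 1 + 1 + 1 = 6.

1, 1, 1, 1, 1, 1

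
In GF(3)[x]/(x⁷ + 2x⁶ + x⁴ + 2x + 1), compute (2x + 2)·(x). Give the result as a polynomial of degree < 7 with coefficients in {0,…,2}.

Multiply in GF(3)[x]: (2x + 2)·(x) = 2x² + 2x.
Reduced: 2x² + 2x.

2x^2 + 2x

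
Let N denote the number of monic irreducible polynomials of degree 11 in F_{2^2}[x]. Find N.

381300

x^(4^11) − x is the product of all monic irreducibles of degree dividing 11; Möbius inversion gives N = (1/11) Σ μ(11/d)·4^d.
Divisors of 11: 1, 11; μ(11/d) for each: -1, 1.
Σ = − 4^1 + 4^11 = 4194300.
N = 4194300/11 = 381300.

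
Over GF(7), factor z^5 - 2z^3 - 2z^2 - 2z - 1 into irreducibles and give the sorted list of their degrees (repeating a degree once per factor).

1, 1, 3

Write f(z) = z^5 - 2z^3 - 2z^2 - 2z - 1.
Linear factors from roots: (z + 2), (z + 1).
Complete factorization: f(z) = (z + 1)·(z + 2)·(z^3 - 3z^2 - 2z + 3).
Factor degrees with multiplicity: 1 + 1 + 3 = 5.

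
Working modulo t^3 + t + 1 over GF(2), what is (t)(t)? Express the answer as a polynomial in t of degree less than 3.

Multiply in GF(2)[t]: (t)·(t) = t^2.
Reduced: t^2.

t^2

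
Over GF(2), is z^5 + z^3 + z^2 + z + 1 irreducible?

Write g(z) = z^5 + z^3 + z^2 + z + 1.
Check for roots in GF(2): g(0) = 1; g(1) = 1.
No roots, so no linear factors.
Monic irreducibles of degree 2 over GF(2): z^2 + z + 1.
None of them divide g (all give nonzero remainder).
No irreducible factor of degree ≤ 2 exists, so g is irreducible over GF(2).

Yes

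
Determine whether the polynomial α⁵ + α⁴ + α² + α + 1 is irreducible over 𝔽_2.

Yes

Write m(α) = α⁵ + α⁴ + α² + α + 1.
Check for roots in 𝔽_2: m(0) = 1; m(1) = 1.
No roots, so no linear factors.
Monic irreducibles of degree 2 over GF(2): α² + α + 1.
None of them divide m (all give nonzero remainder).
No irreducible factor of degree ≤ 2 exists, so m is irreducible over GF(2).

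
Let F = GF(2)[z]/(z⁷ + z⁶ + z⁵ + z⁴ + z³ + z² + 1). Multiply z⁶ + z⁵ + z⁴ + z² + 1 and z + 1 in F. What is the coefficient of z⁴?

Multiply in GF(2)[z]: (z⁶ + z⁵ + z⁴ + z² + 1)·(z + 1) = z⁷ + z⁴ + z³ + z² + z + 1.
Reduce using z⁷ ≡ z⁶ + z⁵ + z⁴ + z³ + z² + 1 (mod z⁷ + z⁶ + z⁵ + z⁴ + z³ + z² + 1).
Reduced: z⁶ + z⁵ + z.

0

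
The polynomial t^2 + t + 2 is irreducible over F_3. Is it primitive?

Yes

Write f(t) = t^2 + t + 2.
|GF(3^2)^×| = 3^2 − 1 = 8. Prime factorization: 8 = 2^3.
f is primitive ⇔ t has order 8 in GF(3)[t]/(f), i.e. t^(8/q) ≠ 1 for each prime q | 8.
t^(4) mod f = 2.
None equal 1, so t has full order 8; f is primitive.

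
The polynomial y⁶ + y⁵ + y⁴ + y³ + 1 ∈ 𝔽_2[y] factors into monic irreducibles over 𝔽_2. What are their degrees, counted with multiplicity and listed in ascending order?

2, 4

Write h(y) = y⁶ + y⁵ + y⁴ + y³ + 1.
Roots in 𝔽_2: h(0) = 1; h(1) = 1.
Complete factorization: h(y) = (y² + y + 1)·(y⁴ + y + 1).
Factor degrees with multiplicity: 2 + 4 = 6.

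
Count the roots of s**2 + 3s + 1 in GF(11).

2

Write P(s) = s**2 + 3s + 1.
Evaluate at each of the 11 elements of GF(11):
P(0) = 1; P(1) = 5; P(2) = 0 → root; P(3) = 8; P(4) = 7; P(5) = 8; P(6) = 0 → root; P(7) = 5; P(8) = 1; P(9) = 10; P(10) = 10.
Roots: {2, 6}.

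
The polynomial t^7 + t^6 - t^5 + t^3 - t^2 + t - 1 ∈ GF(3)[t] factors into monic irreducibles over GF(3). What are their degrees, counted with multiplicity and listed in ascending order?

1, 2, 4

Write h(t) = t^7 + t^6 - t^5 + t^3 - t^2 + t - 1.
Roots in GF(3): h(0) = 2; h(1) = 1; h(2) = 0 → root.
Linear factors from roots: (t + 1).
Complete factorization: h(t) = (t + 1)·(t^2 - t - 1)·(t^4 + t^3 + t^2 + 1).
Factor degrees with multiplicity: 1 + 2 + 4 = 7.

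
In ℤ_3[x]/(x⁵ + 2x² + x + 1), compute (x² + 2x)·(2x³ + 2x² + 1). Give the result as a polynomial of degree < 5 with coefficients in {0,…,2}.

x^3 + 1

Multiply in ℤ_3[x]: (x² + 2x)·(2x³ + 2x² + 1) = 2x⁵ + x³ + x² + 2x.
Reduce using x⁵ ≡ x² + 2x + 2 (mod x⁵ + 2x² + x + 1).
Reduced: x³ + 1.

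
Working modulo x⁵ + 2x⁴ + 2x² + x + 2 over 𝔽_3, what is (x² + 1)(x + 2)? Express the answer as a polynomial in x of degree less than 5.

x^3 + 2x^2 + x + 2

Multiply in 𝔽_3[x]: (x² + 1)·(x + 2) = x³ + 2x² + x + 2.
Reduced: x³ + 2x² + x + 2.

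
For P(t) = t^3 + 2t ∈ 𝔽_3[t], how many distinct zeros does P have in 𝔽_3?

Evaluate at each of the 3 elements of 𝔽_3:
P(0) = 0 → root; P(1) = 0 → root; P(2) = 0 → root.
Roots: {0, 1, 2}.

3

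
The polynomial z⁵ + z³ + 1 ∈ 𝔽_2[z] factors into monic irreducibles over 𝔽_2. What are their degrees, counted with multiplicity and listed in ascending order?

Write h(z) = z⁵ + z³ + 1.
Roots in 𝔽_2: h(0) = 1; h(1) = 1.
Complete factorization: h(z) = (z⁵ + z³ + 1).
Factor degrees with multiplicity: 5 = 5.

5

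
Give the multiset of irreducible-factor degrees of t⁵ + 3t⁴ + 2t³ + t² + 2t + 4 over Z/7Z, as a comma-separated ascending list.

Write g(t) = t⁵ + 3t⁴ + 2t³ + t² + 2t + 4.
Complete factorization: g(t) = (t⁵ + 3t⁴ + 2t³ + t² + 2t + 4).
Factor degrees with multiplicity: 5 = 5.

5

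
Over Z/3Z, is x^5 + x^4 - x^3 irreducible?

Write h(x) = x^5 + x^4 - x^3.
Check for roots in Z/3Z: h(0) = 0 → root; h(1) = 1; h(2) = 1.
h(0) = 0, so (x) divides h(x); h is reducible.

No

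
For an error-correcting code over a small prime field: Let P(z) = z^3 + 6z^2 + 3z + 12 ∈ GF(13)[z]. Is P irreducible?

Check each element of GF(13) for a root: P(0)=12, P(1)=9, P(2)=11, P(3)=11, P(4)=2, P(5)=3, P(6)=7, P(7)=7, P(8)=9, P(9)=6, P(10)=4, P(11)=9, P(12)=1.
No roots. A degree-3 polynomial over a field with no linear factor is irreducible.

Yes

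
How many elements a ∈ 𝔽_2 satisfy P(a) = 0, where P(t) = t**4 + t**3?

2

Evaluate at each of the 2 elements of 𝔽_2:
P(0) = 0 → root; P(1) = 0 → root.
Roots: {0, 1}.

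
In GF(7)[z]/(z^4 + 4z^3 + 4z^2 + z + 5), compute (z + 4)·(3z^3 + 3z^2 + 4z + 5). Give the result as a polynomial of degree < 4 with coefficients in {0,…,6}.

Multiply in GF(7)[z]: (z + 4)·(3z^3 + 3z^2 + 4z + 5) = 3z^4 + z^3 + 2z^2 + 6.
Reduce using z^4 ≡ 3z^3 + 3z^2 + 6z + 2 (mod z^4 + 4z^3 + 4z^2 + z + 5).
Reduced: 3z^3 + 4z^2 + 4z + 5.

3z^3 + 4z^2 + 4z + 5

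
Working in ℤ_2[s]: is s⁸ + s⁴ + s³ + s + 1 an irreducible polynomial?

Yes

Write f(s) = s⁸ + s⁴ + s³ + s + 1.
Check for roots in ℤ_2: f(0) = 1; f(1) = 1.
No roots, so no linear factors.
Monic irreducibles of degree 2 over GF(2): s² + s + 1.
None of them divide f (all give nonzero remainder).
Monic irreducibles of degree 3 over GF(2): s³ + s + 1, s³ + s² + 1.
None of them divide f (all give nonzero remainder).
Monic irreducibles of degree 4 over GF(2): s⁴ + s + 1, s⁴ + s³ + 1, s⁴ + s³ + s² + s + 1.
None of them divide f (all give nonzero remainder).
No irreducible factor of degree ≤ 4 exists, so f is irreducible over GF(2).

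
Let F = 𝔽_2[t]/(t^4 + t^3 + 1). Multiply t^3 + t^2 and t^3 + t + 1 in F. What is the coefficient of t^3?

Multiply in 𝔽_2[t]: (t^3 + t^2)·(t^3 + t + 1) = t^6 + t^5 + t^4 + t^2.
Reduce using t^4 ≡ t^3 + 1 (mod t^4 + t^3 + 1).
Reduced: t^3 + 1.

1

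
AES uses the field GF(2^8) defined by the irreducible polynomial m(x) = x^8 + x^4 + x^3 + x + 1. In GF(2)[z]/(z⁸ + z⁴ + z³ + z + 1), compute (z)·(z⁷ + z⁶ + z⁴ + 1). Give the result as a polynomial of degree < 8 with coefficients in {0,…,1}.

Multiply in GF(2)[z]: (z)·(z⁷ + z⁶ + z⁴ + 1) = z⁸ + z⁷ + z⁵ + z.
Reduce using z⁸ ≡ z⁴ + z³ + z + 1 (mod z⁸ + z⁴ + z³ + z + 1).
Reduced: z⁷ + z⁵ + z⁴ + z³ + 1.

z^7 + z^5 + z^4 + z^3 + 1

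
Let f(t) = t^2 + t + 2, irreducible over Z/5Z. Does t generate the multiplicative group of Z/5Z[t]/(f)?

Yes

|GF(5^2)^×| = 5^2 − 1 = 24. Prime factorization: 24 = 2^3·3.
f is primitive ⇔ t has order 24 in GF(5)[t]/(f), i.e. t^(24/q) ≠ 1 for each prime q | 24.
t^(12) mod f = 4.
t^(8) mod f = 3t + 1.
None equal 1, so t has full order 24; f is primitive.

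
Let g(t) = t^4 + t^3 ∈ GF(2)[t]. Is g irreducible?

No

Check for roots in GF(2): g(0) = 0 → root; g(1) = 0 → root.
g(0) = 0, so (t) divides g(t); g is reducible.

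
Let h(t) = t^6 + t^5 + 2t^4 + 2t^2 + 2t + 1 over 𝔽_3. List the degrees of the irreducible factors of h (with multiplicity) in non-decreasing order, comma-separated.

Roots in 𝔽_3: h(0) = 1; h(1) = 0 → root; h(2) = 0 → root.
Linear factors from roots: (t + 2), (t + 1).
Complete factorization: h(t) = (t + 1)·(t + 2)·(t^2 + 1)·(t^2 + t + 2).
Factor degrees with multiplicity: 1 + 1 + 2 + 2 = 6.

1, 1, 2, 2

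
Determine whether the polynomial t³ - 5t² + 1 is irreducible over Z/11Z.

Write g(t) = t³ - 5t² + 1.
Check each element of Z/11Z for a root: g(0)=1, g(1)=8, g(2)=0, g(3)=5, g(4)=7, g(5)=1, g(6)=4, g(7)=0, g(8)=6, g(9)=6, g(10)=6.
g(2) = 0, so (t − 2) divides g(t); g is reducible.

No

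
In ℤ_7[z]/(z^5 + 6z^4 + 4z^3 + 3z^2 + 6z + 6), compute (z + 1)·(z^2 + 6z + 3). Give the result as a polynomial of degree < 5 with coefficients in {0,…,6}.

z^3 + 2z + 3

Multiply in ℤ_7[z]: (z + 1)·(z^2 + 6z + 3) = z^3 + 2z + 3.
Reduced: z^3 + 2z + 3.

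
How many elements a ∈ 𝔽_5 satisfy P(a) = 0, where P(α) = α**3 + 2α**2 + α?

Evaluate at each of the 5 elements of 𝔽_5:
P(0) = 0 → root; P(1) = 4; P(2) = 3; P(3) = 3; P(4) = 0 → root.
Roots: {0, 4}.

2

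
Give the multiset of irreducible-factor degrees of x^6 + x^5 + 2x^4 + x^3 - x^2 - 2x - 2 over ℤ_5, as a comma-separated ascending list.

1, 1, 2, 2

Write h(x) = x^6 + x^5 + 2x^4 + x^3 - x^2 - 2x - 2.
Roots in ℤ_5: h(0) = 3; h(1) = 0 → root; h(2) = 1; h(3) = 4; h(4) = 0 → root.
Linear factors from roots: (x - 1), (x + 1).
Complete factorization: h(x) = (x + 1)·(x - 1)·(x^2 + 2)·(x^2 + x + 1).
Factor degrees with multiplicity: 1 + 1 + 2 + 2 = 6.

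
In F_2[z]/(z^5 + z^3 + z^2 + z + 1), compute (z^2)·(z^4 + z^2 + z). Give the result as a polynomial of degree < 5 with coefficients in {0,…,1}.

Multiply in F_2[z]: (z^2)·(z^4 + z^2 + z) = z^6 + z^4 + z^3.
Reduce using z^5 ≡ z^3 + z^2 + z + 1 (mod z^5 + z^3 + z^2 + z + 1).
Reduced: z^2 + z.

z^2 + z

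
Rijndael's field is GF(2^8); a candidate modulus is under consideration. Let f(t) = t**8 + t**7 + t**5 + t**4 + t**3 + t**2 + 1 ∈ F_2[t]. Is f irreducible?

Check for roots in F_2: f(0) = 1; f(1) = 1.
No roots, so no linear factors.
Monic irreducibles of degree 2 over GF(2): t**2 + t + 1.
None of them divide f (all give nonzero remainder).
Monic irreducibles of degree 3 over GF(2): t**3 + t + 1, t**3 + t**2 + 1.
None of them divide f (all give nonzero remainder).
Monic irreducibles of degree 4 over GF(2): t**4 + t + 1, t**4 + t**3 + 1, t**4 + t**3 + t**2 + t + 1.
None of them divide f (all give nonzero remainder).
No irreducible factor of degree ≤ 4 exists, so f is irreducible over GF(2).

Yes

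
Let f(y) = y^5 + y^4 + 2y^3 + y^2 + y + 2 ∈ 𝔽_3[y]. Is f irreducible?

Check for roots in 𝔽_3: f(0) = 2; f(1) = 2; f(2) = 0 → root.
f(2) = 0, so (y − 2) divides f(y); f is reducible.

No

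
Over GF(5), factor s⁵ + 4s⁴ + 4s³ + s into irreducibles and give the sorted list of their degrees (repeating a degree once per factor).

1, 1, 1, 2

Write h(s) = s⁵ + 4s⁴ + 4s³ + s.
Roots in GF(5): h(0) = 0 → root; h(1) = 0 → root; h(2) = 0 → root; h(3) = 3; h(4) = 3.
Linear factors from roots: (s), (s + 4), (s + 3).
Complete factorization: h(s) = (s)·(s + 3)·(s + 4)·(s² + 2s + 3).
Factor degrees with multiplicity: 1 + 1 + 1 + 2 = 5.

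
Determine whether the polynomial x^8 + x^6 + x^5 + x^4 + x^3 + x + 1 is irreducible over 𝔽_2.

Write P(x) = x^8 + x^6 + x^5 + x^4 + x^3 + x + 1.
Check for roots in 𝔽_2: P(0) = 1; P(1) = 1.
No roots, so no linear factors.
Monic irreducibles of degree 2 over GF(2): x^2 + x + 1.
None of them divide P (all give nonzero remainder).
Monic irreducibles of degree 3 over GF(2): x^3 + x + 1, x^3 + x^2 + 1.
None of them divide P (all give nonzero remainder).
Monic irreducibles of degree 4 over GF(2): x^4 + x + 1, x^4 + x^3 + 1, x^4 + x^3 + x^2 + x + 1.
None of them divide P (all give nonzero remainder).
No irreducible factor of degree ≤ 4 exists, so P is irreducible over GF(2).

Yes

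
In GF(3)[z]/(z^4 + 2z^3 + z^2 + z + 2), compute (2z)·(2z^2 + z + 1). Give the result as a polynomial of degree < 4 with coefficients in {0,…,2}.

Multiply in GF(3)[z]: (2z)·(2z^2 + z + 1) = z^3 + 2z^2 + 2z.
Reduced: z^3 + 2z^2 + 2z.

z^3 + 2z^2 + 2z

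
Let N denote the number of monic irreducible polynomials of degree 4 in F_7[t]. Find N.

588

The number of monic irreducibles of degree 4 over GF(7) is (1/4)·Σ_{d∣4} μ(4/d) 7^d.
Divisors of 4: 1, 2, 4; μ(4/d) for each: 0, -1, 1.
Σ = − 7^2 + 7^4 = 2352.
N = 2352/4 = 588.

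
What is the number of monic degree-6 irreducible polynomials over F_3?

116

The number of monic irreducibles of degree 6 over GF(3) is (1/6)·Σ_{d∣6} μ(6/d) 3^d.
Divisors of 6: 1, 2, 3, 6; μ(6/d) for each: 1, -1, -1, 1.
Σ = 3^1 − 3^2 − 3^3 + 3^6 = 696.
N = 696/6 = 116.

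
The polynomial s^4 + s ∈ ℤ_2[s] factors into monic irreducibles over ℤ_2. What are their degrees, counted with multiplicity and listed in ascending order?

1, 1, 2

Write h(s) = s^4 + s.
Roots in ℤ_2: h(0) = 0 → root; h(1) = 0 → root.
Linear factors from roots: (s), (s + 1).
Complete factorization: h(s) = (s)·(s + 1)·(s^2 + s + 1).
Factor degrees with multiplicity: 1 + 1 + 2 = 4.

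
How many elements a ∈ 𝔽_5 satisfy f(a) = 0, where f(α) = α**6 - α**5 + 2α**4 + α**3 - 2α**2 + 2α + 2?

3

Evaluate at each of the 5 elements of 𝔽_5:
f(0) = 2; f(1) = 0 → root; f(2) = 0 → root; f(3) = 0 → root; f(4) = 1.
Roots: {1, 2, 3}.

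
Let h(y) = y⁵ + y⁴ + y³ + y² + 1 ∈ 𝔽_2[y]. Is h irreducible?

Check for roots in 𝔽_2: h(0) = 1; h(1) = 1.
No roots, so no linear factors.
Monic irreducibles of degree 2 over GF(2): y² + y + 1.
None of them divide h (all give nonzero remainder).
No irreducible factor of degree ≤ 2 exists, so h is irreducible over GF(2).

Yes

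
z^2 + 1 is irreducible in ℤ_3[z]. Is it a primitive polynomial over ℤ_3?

No

Write f(z) = z^2 + 1.
|GF(3^2)^×| = 3^2 − 1 = 8. Prime factorization: 8 = 2^3.
f is primitive ⇔ z has order 8 in GF(3)[z]/(f), i.e. z^(8/q) ≠ 1 for each prime q | 8.
z^(4) mod f = 1
Since z^(4) = 1, the order of z divides 4 < 8; not primitive.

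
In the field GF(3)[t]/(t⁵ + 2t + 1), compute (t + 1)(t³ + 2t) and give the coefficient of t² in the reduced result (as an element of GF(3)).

Multiply in GF(3)[t]: (t + 1)·(t³ + 2t) = t⁴ + t³ + 2t² + 2t.
Reduced: t⁴ + t³ + 2t² + 2t.

2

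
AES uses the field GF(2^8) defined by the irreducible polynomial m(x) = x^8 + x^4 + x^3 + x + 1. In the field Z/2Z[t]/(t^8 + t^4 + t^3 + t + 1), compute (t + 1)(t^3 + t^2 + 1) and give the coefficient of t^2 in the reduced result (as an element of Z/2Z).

Multiply in Z/2Z[t]: (t + 1)·(t^3 + t^2 + 1) = t^4 + t^2 + t + 1.
Reduced: t^4 + t^2 + t + 1.

1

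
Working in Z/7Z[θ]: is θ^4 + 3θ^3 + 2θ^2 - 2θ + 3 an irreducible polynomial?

No

Write g(θ) = θ^4 + 3θ^3 + 2θ^2 - 2θ + 3.
Check for roots in Z/7Z: g(0) = 3; g(1) = 0 → root; g(2) = 5; g(3) = 2; g(4) = 6; g(5) = 0 → root; g(6) = 5.
g(1) = 0, so (θ − 1) divides g(θ); g is reducible.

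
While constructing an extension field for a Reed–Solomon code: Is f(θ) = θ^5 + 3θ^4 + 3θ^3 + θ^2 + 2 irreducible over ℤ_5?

Check for roots in ℤ_5: f(0) = 2; f(1) = 0 → root; f(2) = 0 → root; f(3) = 3; f(4) = 2.
f(1) = 0, so (θ − 1) divides f(θ); f is reducible.

No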